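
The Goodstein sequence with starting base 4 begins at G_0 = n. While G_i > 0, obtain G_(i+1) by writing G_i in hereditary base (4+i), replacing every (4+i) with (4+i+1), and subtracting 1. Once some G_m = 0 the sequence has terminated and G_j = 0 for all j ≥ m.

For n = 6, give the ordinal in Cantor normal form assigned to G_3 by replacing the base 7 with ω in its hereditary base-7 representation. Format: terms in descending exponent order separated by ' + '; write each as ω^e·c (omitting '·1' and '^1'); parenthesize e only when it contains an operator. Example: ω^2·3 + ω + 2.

6 —HB4→ 4 + 2 —bump→ 5 + 2 = 7 —(−1)→ 6
6 —HB5→ 5 + 1 —bump→ 6 + 1 = 7 —(−1)→ 6
6 —HB6→ 6 —bump→ 7 = 7 —(−1)→ 6
6 —HB7→ 6 —bump→ 6 = 6 —(−1)→ 5

6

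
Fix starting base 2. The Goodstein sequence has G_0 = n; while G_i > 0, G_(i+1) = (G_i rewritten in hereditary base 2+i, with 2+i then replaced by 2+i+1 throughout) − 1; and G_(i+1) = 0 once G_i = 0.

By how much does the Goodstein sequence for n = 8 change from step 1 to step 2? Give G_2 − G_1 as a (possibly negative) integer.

G_0=8  [base 2] 2^(2 + 1)  →[2↦3]→  3^(3 + 1) = 81  −1 ⇒ G_1=80
G_1=80  [base 3] 2·3^3 + 2·3^2 + 2·3 + 2  →[3↦4]→  2·4^4 + 2·4^2 + 2·4 + 2 = 554  −1 ⇒ G_2=553

473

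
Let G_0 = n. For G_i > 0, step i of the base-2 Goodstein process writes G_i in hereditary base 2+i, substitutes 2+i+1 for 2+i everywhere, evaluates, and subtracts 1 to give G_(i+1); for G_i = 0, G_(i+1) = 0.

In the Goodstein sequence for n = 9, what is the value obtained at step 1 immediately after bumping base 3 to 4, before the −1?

1024

base 2: 9 = 2^(2 + 1) + 1; at 3: 3^(3 + 1) + 1 = 82; next = 81
base 3: 81 = 3^(3 + 1); at 4: 4^(4 + 1) = 1024; next = 1023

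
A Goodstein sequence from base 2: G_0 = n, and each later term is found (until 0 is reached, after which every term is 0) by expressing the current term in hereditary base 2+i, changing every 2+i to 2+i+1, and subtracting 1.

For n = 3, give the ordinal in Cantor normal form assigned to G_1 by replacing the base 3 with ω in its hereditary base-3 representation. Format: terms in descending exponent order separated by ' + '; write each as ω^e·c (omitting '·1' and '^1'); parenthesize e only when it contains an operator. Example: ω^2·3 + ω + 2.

step 0: 3 = 2 + 1; sub 3 for 2: 3 + 1; = 4; G_1 = 4−1 = 3
step 1: 3 = 3; sub 4 for 3: 4; = 4; G_2 = 4−1 = 3

ω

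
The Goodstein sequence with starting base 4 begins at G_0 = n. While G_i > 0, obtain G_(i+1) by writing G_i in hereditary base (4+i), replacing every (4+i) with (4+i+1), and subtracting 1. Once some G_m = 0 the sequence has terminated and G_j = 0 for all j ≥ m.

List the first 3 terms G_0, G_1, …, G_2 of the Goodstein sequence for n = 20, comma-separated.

i=0: 20 = 4^2 + 4 (b=4); 4→5: 5^2 + 5 = 30; 30−1 = 29
i=1: 29 = 5^2 + 4 (b=5); 5→6: 6^2 + 4 = 40; 40−1 = 39

20, 29, 39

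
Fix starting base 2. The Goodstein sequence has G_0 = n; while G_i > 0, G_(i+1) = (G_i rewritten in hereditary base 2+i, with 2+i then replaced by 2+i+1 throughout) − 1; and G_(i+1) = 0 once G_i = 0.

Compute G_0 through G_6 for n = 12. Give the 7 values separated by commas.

G_0 = 12. HB_2(12) = 2^(2 + 1) + 2^2. Bump = 108. G_1 = 107.
G_1 = 107. HB_3(107) = 3^(3 + 1) + 2·3^2 + 2·3 + 2. Bump = 1066. G_2 = 1065.
G_2 = 1065. HB_4(1065) = 4^(4 + 1) + 2·4^2 + 2·4 + 1. Bump = 15686. G_3 = 15685.
G_3 = 15685. HB_5(15685) = 5^(5 + 1) + 2·5^2 + 2·5. Bump = 280020. G_4 = 280019.
G_4 = 280019. HB_6(280019) = 6^(6 + 1) + 2·6^2 + 6 + 5. Bump = 5764911. G_5 = 5764910.
G_5 = 5764910. HB_7(5764910) = 7^(7 + 1) + 2·7^2 + 7 + 4. Bump = 134217868. G_6 = 134217867.

12, 107, 1065, 15685, 280019, 5764910, 134217867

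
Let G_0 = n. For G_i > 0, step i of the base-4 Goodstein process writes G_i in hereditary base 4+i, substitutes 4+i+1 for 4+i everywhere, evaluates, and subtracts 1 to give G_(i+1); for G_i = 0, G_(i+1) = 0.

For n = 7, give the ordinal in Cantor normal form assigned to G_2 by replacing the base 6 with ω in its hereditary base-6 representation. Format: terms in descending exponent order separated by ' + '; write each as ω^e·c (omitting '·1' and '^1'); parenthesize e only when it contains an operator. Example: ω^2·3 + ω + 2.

ω + 1

G_0=7  [base 4] 4 + 3  →[4↦5]→  5 + 3 = 8  −1 ⇒ G_1=7
G_1=7  [base 5] 5 + 2  →[5↦6]→  6 + 2 = 8  −1 ⇒ G_2=7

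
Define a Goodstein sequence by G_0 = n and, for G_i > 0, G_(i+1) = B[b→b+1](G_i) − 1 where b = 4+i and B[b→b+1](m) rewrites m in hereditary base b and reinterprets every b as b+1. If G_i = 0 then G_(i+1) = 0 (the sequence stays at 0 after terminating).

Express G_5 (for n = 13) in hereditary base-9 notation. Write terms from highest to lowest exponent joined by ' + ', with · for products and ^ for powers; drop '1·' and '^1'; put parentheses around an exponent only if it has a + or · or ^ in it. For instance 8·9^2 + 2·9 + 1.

2·9 + 2

base 4: 13 = 3·4 + 1; at 5: 3·5 + 1 = 16; next = 15
base 5: 15 = 3·5; at 6: 3·6 = 18; next = 17
base 6: 17 = 2·6 + 5; at 7: 2·7 + 5 = 19; next = 18
base 7: 18 = 2·7 + 4; at 8: 2·8 + 4 = 20; next = 19
base 8: 19 = 2·8 + 3; at 9: 2·9 + 3 = 21; next = 20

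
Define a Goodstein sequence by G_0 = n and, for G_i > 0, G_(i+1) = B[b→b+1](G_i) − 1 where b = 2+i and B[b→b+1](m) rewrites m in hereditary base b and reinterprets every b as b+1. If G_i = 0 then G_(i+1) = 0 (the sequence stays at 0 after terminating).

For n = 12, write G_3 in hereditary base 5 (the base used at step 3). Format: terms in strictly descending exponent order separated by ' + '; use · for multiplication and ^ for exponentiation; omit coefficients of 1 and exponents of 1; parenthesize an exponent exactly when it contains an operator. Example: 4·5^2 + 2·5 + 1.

G_0 = 12. HB_2(12) = 2^(2 + 1) + 2^2. Bump = 108. G_1 = 107.
G_1 = 107. HB_3(107) = 3^(3 + 1) + 2·3^2 + 2·3 + 2. Bump = 1066. G_2 = 1065.
G_2 = 1065. HB_4(1065) = 4^(4 + 1) + 2·4^2 + 2·4 + 1. Bump = 15686. G_3 = 15685.
G_3 = 15685. HB_5(15685) = 5^(5 + 1) + 2·5^2 + 2·5. Bump = 280020. G_4 = 280019.

5^(5 + 1) + 2·5^2 + 2·5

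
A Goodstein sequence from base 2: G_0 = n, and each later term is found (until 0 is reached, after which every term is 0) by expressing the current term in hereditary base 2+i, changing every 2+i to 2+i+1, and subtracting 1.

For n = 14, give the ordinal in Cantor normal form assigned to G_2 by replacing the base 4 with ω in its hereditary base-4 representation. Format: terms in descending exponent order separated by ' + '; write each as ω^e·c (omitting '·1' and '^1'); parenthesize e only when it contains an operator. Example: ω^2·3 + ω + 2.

ω^(ω + 1) + ω^ω + 1

14 —HB2→ 2^(2 + 1) + 2^2 + 2 —bump→ 3^(3 + 1) + 3^3 + 3 = 111 —(−1)→ 110
110 —HB3→ 3^(3 + 1) + 3^3 + 2 —bump→ 4^(4 + 1) + 4^4 + 2 = 1282 —(−1)→ 1281
1281 —HB4→ 4^(4 + 1) + 4^4 + 1 —bump→ 5^(5 + 1) + 5^5 + 1 = 18751 —(−1)→ 18750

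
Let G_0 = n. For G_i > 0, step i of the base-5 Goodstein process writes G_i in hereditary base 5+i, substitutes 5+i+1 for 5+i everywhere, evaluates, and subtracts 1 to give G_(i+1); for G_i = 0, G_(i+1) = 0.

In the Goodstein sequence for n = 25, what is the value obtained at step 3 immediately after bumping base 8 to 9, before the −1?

48

i=0: 25 = 5^2 (b=5); 5→6: 6^2 = 36; 36−1 = 35
i=1: 35 = 5·6 + 5 (b=6); 6→7: 5·7 + 5 = 40; 40−1 = 39
i=2: 39 = 5·7 + 4 (b=7); 7→8: 5·8 + 4 = 44; 44−1 = 43
i=3: 43 = 5·8 + 3 (b=8); 8→9: 5·9 + 3 = 48; 48−1 = 47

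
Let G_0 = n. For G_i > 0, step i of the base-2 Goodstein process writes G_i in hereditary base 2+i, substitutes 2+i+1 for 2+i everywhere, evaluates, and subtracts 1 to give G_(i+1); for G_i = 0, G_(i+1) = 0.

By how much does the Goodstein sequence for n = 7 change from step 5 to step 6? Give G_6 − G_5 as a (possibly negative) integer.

15953672

base 2: 7 = 2^2 + 2 + 1; at 3: 3^3 + 3 + 1 = 31; next = 30
base 3: 30 = 3^3 + 3; at 4: 4^4 + 4 = 260; next = 259
base 4: 259 = 4^4 + 3; at 5: 5^5 + 3 = 3128; next = 3127
base 5: 3127 = 5^5 + 2; at 6: 6^6 + 2 = 46658; next = 46657
base 6: 46657 = 6^6 + 1; at 7: 7^7 + 1 = 823544; next = 823543
base 7: 823543 = 7^7; at 8: 8^8 = 16777216; next = 16777215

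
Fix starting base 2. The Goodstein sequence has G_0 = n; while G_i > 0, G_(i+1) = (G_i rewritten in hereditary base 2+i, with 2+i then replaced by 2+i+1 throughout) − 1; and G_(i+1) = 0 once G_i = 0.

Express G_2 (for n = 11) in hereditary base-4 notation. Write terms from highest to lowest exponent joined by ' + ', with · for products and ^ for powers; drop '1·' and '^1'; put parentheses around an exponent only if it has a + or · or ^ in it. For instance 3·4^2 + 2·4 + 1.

11 —HB2→ 2^(2 + 1) + 2 + 1 —bump→ 3^(3 + 1) + 3 + 1 = 85 —(−1)→ 84
84 —HB3→ 3^(3 + 1) + 3 —bump→ 4^(4 + 1) + 4 = 1028 —(−1)→ 1027
1027 —HB4→ 4^(4 + 1) + 3 —bump→ 5^(5 + 1) + 3 = 15628 —(−1)→ 15627

4^(4 + 1) + 3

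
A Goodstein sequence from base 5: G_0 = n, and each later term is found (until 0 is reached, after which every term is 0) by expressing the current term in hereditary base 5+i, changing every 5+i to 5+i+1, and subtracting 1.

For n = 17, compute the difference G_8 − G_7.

1

G_0=17  [base 5] 3·5 + 2  →[5↦6]→  3·6 + 2 = 20  −1 ⇒ G_1=19
G_1=19  [base 6] 3·6 + 1  →[6↦7]→  3·7 + 1 = 22  −1 ⇒ G_2=21
G_2=21  [base 7] 3·7  →[7↦8]→  3·8 = 24  −1 ⇒ G_3=23
G_3=23  [base 8] 2·8 + 7  →[8↦9]→  2·9 + 7 = 25  −1 ⇒ G_4=24
G_4=24  [base 9] 2·9 + 6  →[9↦10]→  2·10 + 6 = 26  −1 ⇒ G_5=25
G_5=25  [base 10] 2·10 + 5  →[10↦11]→  2·11 + 5 = 27  −1 ⇒ G_6=26
G_6=26  [base 11] 2·11 + 4  →[11↦12]→  2·12 + 4 = 28  −1 ⇒ G_7=27
G_7=27  [base 12] 2·12 + 3  →[12↦13]→  2·13 + 3 = 29  −1 ⇒ G_8=28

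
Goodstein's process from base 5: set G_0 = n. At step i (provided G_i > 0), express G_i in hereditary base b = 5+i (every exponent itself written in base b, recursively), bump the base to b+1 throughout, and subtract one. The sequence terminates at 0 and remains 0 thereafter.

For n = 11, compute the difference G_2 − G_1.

[0] 11 ≡ 2·5 + 1 (base 5). Lift 6: 13. −1: 12.
[1] 12 ≡ 2·6 (base 6). Lift 7: 14. −1: 13.

1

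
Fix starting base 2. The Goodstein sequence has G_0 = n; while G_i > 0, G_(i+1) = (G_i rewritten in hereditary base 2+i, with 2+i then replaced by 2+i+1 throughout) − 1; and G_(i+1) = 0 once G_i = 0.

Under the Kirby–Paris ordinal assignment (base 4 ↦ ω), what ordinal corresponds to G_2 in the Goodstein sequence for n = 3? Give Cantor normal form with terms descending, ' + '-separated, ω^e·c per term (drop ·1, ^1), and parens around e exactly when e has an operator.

G_0=3  [base 2] 2 + 1  →[2↦3]→  3 + 1 = 4  −1 ⇒ G_1=3
G_1=3  [base 3] 3  →[3↦4]→  4 = 4  −1 ⇒ G_2=3
G_2=3  [base 4] 3  →[4↦5]→  3 = 3  −1 ⇒ G_3=2

3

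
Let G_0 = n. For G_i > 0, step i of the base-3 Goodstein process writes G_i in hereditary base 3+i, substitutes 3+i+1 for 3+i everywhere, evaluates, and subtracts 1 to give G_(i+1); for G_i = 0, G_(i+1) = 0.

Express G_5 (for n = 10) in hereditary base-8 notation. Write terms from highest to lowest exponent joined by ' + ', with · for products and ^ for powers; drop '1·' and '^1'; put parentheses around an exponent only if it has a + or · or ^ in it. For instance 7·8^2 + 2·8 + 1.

G_0=10  [base 3] 3^2 + 1  →[3↦4]→  4^2 + 1 = 17  −1 ⇒ G_1=16
G_1=16  [base 4] 4^2  →[4↦5]→  5^2 = 25  −1 ⇒ G_2=24
G_2=24  [base 5] 4·5 + 4  →[5↦6]→  4·6 + 4 = 28  −1 ⇒ G_3=27
G_3=27  [base 6] 4·6 + 3  →[6↦7]→  4·7 + 3 = 31  −1 ⇒ G_4=30
G_4=30  [base 7] 4·7 + 2  →[7↦8]→  4·8 + 2 = 34  −1 ⇒ G_5=33
G_5=33  [base 8] 4·8 + 1  →[8↦9]→  4·9 + 1 = 37  −1 ⇒ G_6=36

4·8 + 1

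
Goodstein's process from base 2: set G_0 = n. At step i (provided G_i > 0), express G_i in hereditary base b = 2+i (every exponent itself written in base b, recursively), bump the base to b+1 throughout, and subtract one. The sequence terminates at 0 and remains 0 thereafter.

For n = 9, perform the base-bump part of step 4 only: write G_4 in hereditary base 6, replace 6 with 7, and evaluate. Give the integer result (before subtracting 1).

2471827

step 0: 9 = 2^(2 + 1) + 1; sub 3 for 2: 3^(3 + 1) + 1; = 82; G_1 = 82−1 = 81
step 1: 81 = 3^(3 + 1); sub 4 for 3: 4^(4 + 1); = 1024; G_2 = 1024−1 = 1023
step 2: 1023 = 3·4^4 + 3·4^3 + 3·4^2 + 3·4 + 3; sub 5 for 4: 3·5^5 + 3·5^3 + 3·5^2 + 3·5 + 3; = 9843; G_3 = 9843−1 = 9842
step 3: 9842 = 3·5^5 + 3·5^3 + 3·5^2 + 3·5 + 2; sub 6 for 5: 3·6^6 + 3·6^3 + 3·6^2 + 3·6 + 2; = 140744; G_4 = 140744−1 = 140743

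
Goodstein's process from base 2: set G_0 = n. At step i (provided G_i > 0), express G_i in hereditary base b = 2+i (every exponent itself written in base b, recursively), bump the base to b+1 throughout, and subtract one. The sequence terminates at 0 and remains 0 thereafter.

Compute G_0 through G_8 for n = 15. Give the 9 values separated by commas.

G_0 = 15. HB_2(15) = 2^(2 + 1) + 2^2 + 2 + 1. Bump = 112. G_1 = 111.
G_1 = 111. HB_3(111) = 3^(3 + 1) + 3^3 + 3. Bump = 1284. G_2 = 1283.
G_2 = 1283. HB_4(1283) = 4^(4 + 1) + 4^4 + 3. Bump = 18753. G_3 = 18752.
G_3 = 18752. HB_5(18752) = 5^(5 + 1) + 5^5 + 2. Bump = 326594. G_4 = 326593.
G_4 = 326593. HB_6(326593) = 6^(6 + 1) + 6^6 + 1. Bump = 6588345. G_5 = 6588344.
G_5 = 6588344. HB_7(6588344) = 7^(7 + 1) + 7^7. Bump = 150994944. G_6 = 150994943.
G_6 = 150994943. HB_8(150994943) = 8^(8 + 1) + 7·8^7 + 7·8^6 + 7·8^5 + 7·8^4 + 7·8^3 + 7·8^2 + 7·8 + 7. Bump = 3524450281. G_7 = 3524450280.
G_7 = 3524450280. HB_9(3524450280) = 9^(9 + 1) + 7·9^7 + 7·9^6 + 7·9^5 + 7·9^4 + 7·9^3 + 7·9^2 + 7·9 + 6. Bump = 100077777776. G_8 = 100077777775.

15, 111, 1283, 18752, 326593, 6588344, 150994943, 3524450280, 100077777775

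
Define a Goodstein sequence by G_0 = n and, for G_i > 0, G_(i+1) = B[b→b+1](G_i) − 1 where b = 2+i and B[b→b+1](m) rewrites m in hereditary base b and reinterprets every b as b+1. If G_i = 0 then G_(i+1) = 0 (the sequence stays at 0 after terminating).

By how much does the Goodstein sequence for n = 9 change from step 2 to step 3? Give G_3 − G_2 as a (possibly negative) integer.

8819

G_0=9  [base 2] 2^(2 + 1) + 1  →[2↦3]→  3^(3 + 1) + 1 = 82  −1 ⇒ G_1=81
G_1=81  [base 3] 3^(3 + 1)  →[3↦4]→  4^(4 + 1) = 1024  −1 ⇒ G_2=1023
G_2=1023  [base 4] 3·4^4 + 3·4^3 + 3·4^2 + 3·4 + 3  →[4↦5]→  3·5^5 + 3·5^3 + 3·5^2 + 3·5 + 3 = 9843  −1 ⇒ G_3=9842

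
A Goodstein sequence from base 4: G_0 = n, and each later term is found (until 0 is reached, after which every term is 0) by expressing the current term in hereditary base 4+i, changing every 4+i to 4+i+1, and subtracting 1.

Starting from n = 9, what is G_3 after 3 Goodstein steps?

i=0: 9 = 2·4 + 1 (b=4); 4→5: 2·5 + 1 = 11; 11−1 = 10
i=1: 10 = 2·5 (b=5); 5→6: 2·6 = 12; 12−1 = 11
i=2: 11 = 6 + 5 (b=6); 6→7: 7 + 5 = 12; 12−1 = 11

11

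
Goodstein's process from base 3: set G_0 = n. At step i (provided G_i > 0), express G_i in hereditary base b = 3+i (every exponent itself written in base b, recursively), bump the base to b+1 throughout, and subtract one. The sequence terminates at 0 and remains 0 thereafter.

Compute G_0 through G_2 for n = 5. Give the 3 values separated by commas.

(0) 5|_3 = 3 + 2 ↦ 4 + 2|_4 = 6 ⇒ 5
(1) 5|_4 = 4 + 1 ↦ 5 + 1|_5 = 6 ⇒ 5

5, 5, 5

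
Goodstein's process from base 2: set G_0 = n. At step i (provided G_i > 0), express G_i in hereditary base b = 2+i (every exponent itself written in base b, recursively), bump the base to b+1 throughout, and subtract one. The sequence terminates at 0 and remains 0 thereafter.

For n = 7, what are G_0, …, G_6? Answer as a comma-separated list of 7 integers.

7, 30, 259, 3127, 46657, 823543, 16777215

G_0 = 7. HB_2(7) = 2^2 + 2 + 1. Bump = 31. G_1 = 30.
G_1 = 30. HB_3(30) = 3^3 + 3. Bump = 260. G_2 = 259.
G_2 = 259. HB_4(259) = 4^4 + 3. Bump = 3128. G_3 = 3127.
G_3 = 3127. HB_5(3127) = 5^5 + 2. Bump = 46658. G_4 = 46657.
G_4 = 46657. HB_6(46657) = 6^6 + 1. Bump = 823544. G_5 = 823543.
G_5 = 823543. HB_7(823543) = 7^7. Bump = 16777216. G_6 = 16777215.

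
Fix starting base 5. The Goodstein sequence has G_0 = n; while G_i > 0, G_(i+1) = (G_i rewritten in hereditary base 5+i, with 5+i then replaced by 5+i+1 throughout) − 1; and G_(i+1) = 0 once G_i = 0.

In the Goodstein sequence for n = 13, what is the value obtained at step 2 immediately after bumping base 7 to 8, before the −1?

17

G_0 = 13. HB_5(13) = 2·5 + 3. Bump = 15. G_1 = 14.
G_1 = 14. HB_6(14) = 2·6 + 2. Bump = 16. G_2 = 15.
G_2 = 15. HB_7(15) = 2·7 + 1. Bump = 17. G_3 = 16.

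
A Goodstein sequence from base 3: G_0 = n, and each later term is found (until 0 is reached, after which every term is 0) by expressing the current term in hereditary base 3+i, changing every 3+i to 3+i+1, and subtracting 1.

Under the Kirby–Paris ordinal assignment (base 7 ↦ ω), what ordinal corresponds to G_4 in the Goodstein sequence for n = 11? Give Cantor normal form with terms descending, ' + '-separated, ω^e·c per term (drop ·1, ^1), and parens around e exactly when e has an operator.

G_0=11  [base 3] 3^2 + 2  →[3↦4]→  4^2 + 2 = 18  −1 ⇒ G_1=17
G_1=17  [base 4] 4^2 + 1  →[4↦5]→  5^2 + 1 = 26  −1 ⇒ G_2=25
G_2=25  [base 5] 5^2  →[5↦6]→  6^2 = 36  −1 ⇒ G_3=35
G_3=35  [base 6] 5·6 + 5  →[6↦7]→  5·7 + 5 = 40  −1 ⇒ G_4=39

ω·5 + 4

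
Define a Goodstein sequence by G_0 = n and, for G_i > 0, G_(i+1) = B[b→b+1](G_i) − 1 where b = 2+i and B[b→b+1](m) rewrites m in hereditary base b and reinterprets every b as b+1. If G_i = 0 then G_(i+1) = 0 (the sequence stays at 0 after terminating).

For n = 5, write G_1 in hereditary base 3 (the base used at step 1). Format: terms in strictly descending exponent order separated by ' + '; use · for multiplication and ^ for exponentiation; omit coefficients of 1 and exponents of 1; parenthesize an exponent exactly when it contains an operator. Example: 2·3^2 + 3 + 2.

3^3

(0) 5|_2 = 2^2 + 1 ↦ 3^3 + 1|_3 = 28 ⇒ 27
(1) 27|_3 = 3^3 ↦ 4^4|_4 = 256 ⇒ 255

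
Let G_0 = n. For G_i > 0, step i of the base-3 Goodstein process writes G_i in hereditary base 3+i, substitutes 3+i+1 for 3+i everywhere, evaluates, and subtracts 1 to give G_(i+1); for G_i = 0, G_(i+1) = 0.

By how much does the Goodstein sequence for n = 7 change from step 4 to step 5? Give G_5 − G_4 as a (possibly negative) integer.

0

i=0: 7 = 2·3 + 1 (b=3); 3→4: 2·4 + 1 = 9; 9−1 = 8
i=1: 8 = 2·4 (b=4); 4→5: 2·5 = 10; 10−1 = 9
i=2: 9 = 5 + 4 (b=5); 5→6: 6 + 4 = 10; 10−1 = 9
i=3: 9 = 6 + 3 (b=6); 6→7: 7 + 3 = 10; 10−1 = 9
i=4: 9 = 7 + 2 (b=7); 7→8: 8 + 2 = 10; 10−1 = 9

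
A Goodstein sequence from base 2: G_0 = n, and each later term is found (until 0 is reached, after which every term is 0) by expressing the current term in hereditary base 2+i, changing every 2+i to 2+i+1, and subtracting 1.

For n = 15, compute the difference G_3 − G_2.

G_0 = 15. HB_2(15) = 2^(2 + 1) + 2^2 + 2 + 1. Bump = 112. G_1 = 111.
G_1 = 111. HB_3(111) = 3^(3 + 1) + 3^3 + 3. Bump = 1284. G_2 = 1283.
G_2 = 1283. HB_4(1283) = 4^(4 + 1) + 4^4 + 3. Bump = 18753. G_3 = 18752.

17469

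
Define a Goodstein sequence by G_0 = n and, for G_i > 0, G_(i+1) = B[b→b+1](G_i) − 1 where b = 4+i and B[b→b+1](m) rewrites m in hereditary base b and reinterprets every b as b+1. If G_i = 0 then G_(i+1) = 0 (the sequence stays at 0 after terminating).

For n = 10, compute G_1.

G_0=10  [base 4] 2·4 + 2  →[4↦5]→  2·5 + 2 = 12  −1 ⇒ G_1=11
G_1=11  [base 5] 2·5 + 1  →[5↦6]→  2·6 + 1 = 13  −1 ⇒ G_2=12

11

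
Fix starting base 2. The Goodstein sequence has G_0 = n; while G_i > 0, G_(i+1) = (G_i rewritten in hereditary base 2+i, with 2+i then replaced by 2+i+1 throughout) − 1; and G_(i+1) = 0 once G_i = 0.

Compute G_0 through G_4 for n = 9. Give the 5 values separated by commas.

(0) 9|_2 = 2^(2 + 1) + 1 ↦ 3^(3 + 1) + 1|_3 = 82 ⇒ 81
(1) 81|_3 = 3^(3 + 1) ↦ 4^(4 + 1)|_4 = 1024 ⇒ 1023
(2) 1023|_4 = 3·4^4 + 3·4^3 + 3·4^2 + 3·4 + 3 ↦ 3·5^5 + 3·5^3 + 3·5^2 + 3·5 + 3|_5 = 9843 ⇒ 9842
(3) 9842|_5 = 3·5^5 + 3·5^3 + 3·5^2 + 3·5 + 2 ↦ 3·6^6 + 3·6^3 + 3·6^2 + 3·6 + 2|_6 = 140744 ⇒ 140743

9, 81, 1023, 9842, 140743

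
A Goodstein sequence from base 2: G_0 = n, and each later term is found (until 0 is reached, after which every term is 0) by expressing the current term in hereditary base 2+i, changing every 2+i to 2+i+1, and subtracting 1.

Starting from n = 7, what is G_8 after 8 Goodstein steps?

step 0: 7 = 2^2 + 2 + 1; sub 3 for 2: 3^3 + 3 + 1; = 31; G_1 = 31−1 = 30
step 1: 30 = 3^3 + 3; sub 4 for 3: 4^4 + 4; = 260; G_2 = 260−1 = 259
step 2: 259 = 4^4 + 3; sub 5 for 4: 5^5 + 3; = 3128; G_3 = 3128−1 = 3127
step 3: 3127 = 5^5 + 2; sub 6 for 5: 6^6 + 2; = 46658; G_4 = 46658−1 = 46657
step 4: 46657 = 6^6 + 1; sub 7 for 6: 7^7 + 1; = 823544; G_5 = 823544−1 = 823543
step 5: 823543 = 7^7; sub 8 for 7: 8^8; = 16777216; G_6 = 16777216−1 = 16777215
step 6: 16777215 = 7·8^7 + 7·8^6 + 7·8^5 + 7·8^4 + 7·8^3 + 7·8^2 + 7·8 + 7; sub 9 for 8: 7·9^7 + 7·9^6 + 7·9^5 + 7·9^4 + 7·9^3 + 7·9^2 + 7·9 + 7; = 37665880; G_7 = 37665880−1 = 37665879
step 7: 37665879 = 7·9^7 + 7·9^6 + 7·9^5 + 7·9^4 + 7·9^3 + 7·9^2 + 7·9 + 6; sub 10 for 9: 7·10^7 + 7·10^6 + 7·10^5 + 7·10^4 + 7·10^3 + 7·10^2 + 7·10 + 6; = 77777776; G_8 = 77777776−1 = 77777775

77777775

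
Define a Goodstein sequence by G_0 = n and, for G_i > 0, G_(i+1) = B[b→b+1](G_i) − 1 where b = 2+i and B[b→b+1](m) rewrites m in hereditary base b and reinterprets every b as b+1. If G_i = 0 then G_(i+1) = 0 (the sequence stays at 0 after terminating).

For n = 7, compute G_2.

7 —HB2→ 2^2 + 2 + 1 —bump→ 3^3 + 3 + 1 = 31 —(−1)→ 30
30 —HB3→ 3^3 + 3 —bump→ 4^4 + 4 = 260 —(−1)→ 259
259 —HB4→ 4^4 + 3 —bump→ 5^5 + 3 = 3128 —(−1)→ 3127

259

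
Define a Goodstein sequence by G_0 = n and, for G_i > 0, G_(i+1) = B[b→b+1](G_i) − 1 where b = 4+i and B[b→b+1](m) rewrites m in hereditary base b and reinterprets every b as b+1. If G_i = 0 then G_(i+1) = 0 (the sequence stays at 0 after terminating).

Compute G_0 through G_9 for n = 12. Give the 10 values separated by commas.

G_0=12  [base 4] 3·4  →[4↦5]→  3·5 = 15  −1 ⇒ G_1=14
G_1=14  [base 5] 2·5 + 4  →[5↦6]→  2·6 + 4 = 16  −1 ⇒ G_2=15
G_2=15  [base 6] 2·6 + 3  →[6↦7]→  2·7 + 3 = 17  −1 ⇒ G_3=16
G_3=16  [base 7] 2·7 + 2  →[7↦8]→  2·8 + 2 = 18  −1 ⇒ G_4=17
G_4=17  [base 8] 2·8 + 1  →[8↦9]→  2·9 + 1 = 19  −1 ⇒ G_5=18
G_5=18  [base 9] 2·9  →[9↦10]→  2·10 = 20  −1 ⇒ G_6=19
G_6=19  [base 10] 10 + 9  →[10↦11]→  11 + 9 = 20  −1 ⇒ G_7=19
G_7=19  [base 11] 11 + 8  →[11↦12]→  12 + 8 = 20  −1 ⇒ G_8=19
G_8=19  [base 12] 12 + 7  →[12↦13]→  13 + 7 = 20  −1 ⇒ G_9=19

12, 14, 15, 16, 17, 18, 19, 19, 19, 19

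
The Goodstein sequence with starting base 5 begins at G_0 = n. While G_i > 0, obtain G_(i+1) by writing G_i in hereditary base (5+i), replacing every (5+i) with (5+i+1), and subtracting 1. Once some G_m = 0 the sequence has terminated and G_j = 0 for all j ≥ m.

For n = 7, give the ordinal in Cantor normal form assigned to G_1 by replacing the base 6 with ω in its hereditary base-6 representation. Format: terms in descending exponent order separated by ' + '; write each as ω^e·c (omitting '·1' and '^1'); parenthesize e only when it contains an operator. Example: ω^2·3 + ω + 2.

7 —HB5→ 5 + 2 —bump→ 6 + 2 = 8 —(−1)→ 7
7 —HB6→ 6 + 1 —bump→ 7 + 1 = 8 —(−1)→ 7

ω + 1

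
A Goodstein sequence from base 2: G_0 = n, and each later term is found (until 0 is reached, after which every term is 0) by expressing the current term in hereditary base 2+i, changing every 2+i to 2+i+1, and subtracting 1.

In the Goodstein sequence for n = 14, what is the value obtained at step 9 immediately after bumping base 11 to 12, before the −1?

106993206736332

step 0: 14 = 2^(2 + 1) + 2^2 + 2; sub 3 for 2: 3^(3 + 1) + 3^3 + 3; = 111; G_1 = 111−1 = 110
step 1: 110 = 3^(3 + 1) + 3^3 + 2; sub 4 for 3: 4^(4 + 1) + 4^4 + 2; = 1282; G_2 = 1282−1 = 1281
step 2: 1281 = 4^(4 + 1) + 4^4 + 1; sub 5 for 4: 5^(5 + 1) + 5^5 + 1; = 18751; G_3 = 18751−1 = 18750
step 3: 18750 = 5^(5 + 1) + 5^5; sub 6 for 5: 6^(6 + 1) + 6^6; = 326592; G_4 = 326592−1 = 326591
step 4: 326591 = 6^(6 + 1) + 5·6^5 + 5·6^4 + 5·6^3 + 5·6^2 + 5·6 + 5; sub 7 for 6: 7^(7 + 1) + 5·7^5 + 5·7^4 + 5·7^3 + 5·7^2 + 5·7 + 5; = 5862841; G_5 = 5862841−1 = 5862840
step 5: 5862840 = 7^(7 + 1) + 5·7^5 + 5·7^4 + 5·7^3 + 5·7^2 + 5·7 + 4; sub 8 for 7: 8^(8 + 1) + 5·8^5 + 5·8^4 + 5·8^3 + 5·8^2 + 5·8 + 4; = 134404972; G_6 = 134404972−1 = 134404971
step 6: 134404971 = 8^(8 + 1) + 5·8^5 + 5·8^4 + 5·8^3 + 5·8^2 + 5·8 + 3; sub 9 for 8: 9^(9 + 1) + 5·9^5 + 5·9^4 + 5·9^3 + 5·9^2 + 5·9 + 3; = 3487116549; G_7 = 3487116549−1 = 3487116548
step 7: 3487116548 = 9^(9 + 1) + 5·9^5 + 5·9^4 + 5·9^3 + 5·9^2 + 5·9 + 2; sub 10 for 9: 10^(10 + 1) + 5·10^5 + 5·10^4 + 5·10^3 + 5·10^2 + 5·10 + 2; = 100000555552; G_8 = 100000555552−1 = 100000555551
step 8: 100000555551 = 10^(10 + 1) + 5·10^5 + 5·10^4 + 5·10^3 + 5·10^2 + 5·10 + 1; sub 11 for 10: 11^(11 + 1) + 5·11^5 + 5·11^4 + 5·11^3 + 5·11^2 + 5·11 + 1; = 3138429262497; G_9 = 3138429262497−1 = 3138429262496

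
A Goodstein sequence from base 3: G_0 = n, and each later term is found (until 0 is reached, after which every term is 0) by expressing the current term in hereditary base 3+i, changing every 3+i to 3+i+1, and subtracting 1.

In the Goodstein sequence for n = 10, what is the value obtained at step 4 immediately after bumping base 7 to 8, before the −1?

34

10 —HB3→ 3^2 + 1 —bump→ 4^2 + 1 = 17 —(−1)→ 16
16 —HB4→ 4^2 —bump→ 5^2 = 25 —(−1)→ 24
24 —HB5→ 4·5 + 4 —bump→ 4·6 + 4 = 28 —(−1)→ 27
27 —HB6→ 4·6 + 3 —bump→ 4·7 + 3 = 31 —(−1)→ 30
30 —HB7→ 4·7 + 2 —bump→ 4·8 + 2 = 34 —(−1)→ 33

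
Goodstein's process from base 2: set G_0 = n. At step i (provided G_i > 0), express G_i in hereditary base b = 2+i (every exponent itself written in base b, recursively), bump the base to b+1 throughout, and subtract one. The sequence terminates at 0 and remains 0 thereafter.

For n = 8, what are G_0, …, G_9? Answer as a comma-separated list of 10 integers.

(0) 8|_2 = 2^(2 + 1) ↦ 3^(3 + 1)|_3 = 81 ⇒ 80
(1) 80|_3 = 2·3^3 + 2·3^2 + 2·3 + 2 ↦ 2·4^4 + 2·4^2 + 2·4 + 2|_4 = 554 ⇒ 553
(2) 553|_4 = 2·4^4 + 2·4^2 + 2·4 + 1 ↦ 2·5^5 + 2·5^2 + 2·5 + 1|_5 = 6311 ⇒ 6310
(3) 6310|_5 = 2·5^5 + 2·5^2 + 2·5 ↦ 2·6^6 + 2·6^2 + 2·6|_6 = 93396 ⇒ 93395
(4) 93395|_6 = 2·6^6 + 2·6^2 + 6 + 5 ↦ 2·7^7 + 2·7^2 + 7 + 5|_7 = 1647196 ⇒ 1647195
(5) 1647195|_7 = 2·7^7 + 2·7^2 + 7 + 4 ↦ 2·8^8 + 2·8^2 + 8 + 4|_8 = 33554572 ⇒ 33554571
(6) 33554571|_8 = 2·8^8 + 2·8^2 + 8 + 3 ↦ 2·9^9 + 2·9^2 + 9 + 3|_9 = 774841152 ⇒ 774841151
(7) 774841151|_9 = 2·9^9 + 2·9^2 + 9 + 2 ↦ 2·10^10 + 2·10^2 + 10 + 2|_10 = 20000000212 ⇒ 20000000211
(8) 20000000211|_10 = 2·10^10 + 2·10^2 + 10 + 1 ↦ 2·11^11 + 2·11^2 + 11 + 1|_11 = 570623341476 ⇒ 570623341475

8, 80, 553, 6310, 93395, 1647195, 33554571, 774841151, 20000000211, 570623341475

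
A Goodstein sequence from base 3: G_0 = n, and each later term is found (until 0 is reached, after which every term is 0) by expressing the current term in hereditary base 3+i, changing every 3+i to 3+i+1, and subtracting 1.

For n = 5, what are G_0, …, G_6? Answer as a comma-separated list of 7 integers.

5, 5, 5, 5, 4, 3, 2

5 —HB3→ 3 + 2 —bump→ 4 + 2 = 6 —(−1)→ 5
5 —HB4→ 4 + 1 —bump→ 5 + 1 = 6 —(−1)→ 5
5 —HB5→ 5 —bump→ 6 = 6 —(−1)→ 5
5 —HB6→ 5 —bump→ 5 = 5 —(−1)→ 4
4 —HB7→ 4 —bump→ 4 = 4 —(−1)→ 3
3 —HB8→ 3 —bump→ 3 = 3 —(−1)→ 2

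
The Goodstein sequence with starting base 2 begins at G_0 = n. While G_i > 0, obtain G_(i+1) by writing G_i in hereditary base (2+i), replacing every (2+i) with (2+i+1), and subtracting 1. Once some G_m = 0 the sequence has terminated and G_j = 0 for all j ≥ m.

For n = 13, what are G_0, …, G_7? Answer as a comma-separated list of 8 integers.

[0] 13 ≡ 2^(2 + 1) + 2^2 + 1 (base 2). Lift 3: 109. −1: 108.
[1] 108 ≡ 3^(3 + 1) + 3^3 (base 3). Lift 4: 1280. −1: 1279.
[2] 1279 ≡ 4^(4 + 1) + 3·4^3 + 3·4^2 + 3·4 + 3 (base 4). Lift 5: 16093. −1: 16092.
[3] 16092 ≡ 5^(5 + 1) + 3·5^3 + 3·5^2 + 3·5 + 2 (base 5). Lift 6: 280712. −1: 280711.
[4] 280711 ≡ 6^(6 + 1) + 3·6^3 + 3·6^2 + 3·6 + 1 (base 6). Lift 7: 5765999. −1: 5765998.
[5] 5765998 ≡ 7^(7 + 1) + 3·7^3 + 3·7^2 + 3·7 (base 7). Lift 8: 134219480. −1: 134219479.
[6] 134219479 ≡ 8^(8 + 1) + 3·8^3 + 3·8^2 + 2·8 + 7 (base 8). Lift 9: 3486786856. −1: 3486786855.

13, 108, 1279, 16092, 280711, 5765998, 134219479, 3486786855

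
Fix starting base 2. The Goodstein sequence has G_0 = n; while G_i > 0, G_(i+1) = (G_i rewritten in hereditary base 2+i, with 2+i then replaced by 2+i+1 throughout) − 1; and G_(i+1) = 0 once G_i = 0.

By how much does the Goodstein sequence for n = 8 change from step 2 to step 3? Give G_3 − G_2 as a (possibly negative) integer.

5757

step 0: 8 = 2^(2 + 1); sub 3 for 2: 3^(3 + 1); = 81; G_1 = 81−1 = 80
step 1: 80 = 2·3^3 + 2·3^2 + 2·3 + 2; sub 4 for 3: 2·4^4 + 2·4^2 + 2·4 + 2; = 554; G_2 = 554−1 = 553
step 2: 553 = 2·4^4 + 2·4^2 + 2·4 + 1; sub 5 for 4: 2·5^5 + 2·5^2 + 2·5 + 1; = 6311; G_3 = 6311−1 = 6310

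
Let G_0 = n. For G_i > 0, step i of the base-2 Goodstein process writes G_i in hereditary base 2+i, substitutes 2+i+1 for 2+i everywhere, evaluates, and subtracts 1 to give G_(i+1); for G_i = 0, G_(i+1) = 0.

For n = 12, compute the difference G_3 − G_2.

14620

G_0 = 12. HB_2(12) = 2^(2 + 1) + 2^2. Bump = 108. G_1 = 107.
G_1 = 107. HB_3(107) = 3^(3 + 1) + 2·3^2 + 2·3 + 2. Bump = 1066. G_2 = 1065.
G_2 = 1065. HB_4(1065) = 4^(4 + 1) + 2·4^2 + 2·4 + 1. Bump = 15686. G_3 = 15685.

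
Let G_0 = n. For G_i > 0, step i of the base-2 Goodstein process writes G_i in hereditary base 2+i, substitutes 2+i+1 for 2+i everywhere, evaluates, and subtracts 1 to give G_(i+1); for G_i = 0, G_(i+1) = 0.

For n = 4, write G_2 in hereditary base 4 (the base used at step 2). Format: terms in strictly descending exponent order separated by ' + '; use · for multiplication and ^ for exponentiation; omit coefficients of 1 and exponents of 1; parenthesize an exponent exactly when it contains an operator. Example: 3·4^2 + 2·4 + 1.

2·4^2 + 2·4 + 1

[0] 4 ≡ 2^2 (base 2). Lift 3: 27. −1: 26.
[1] 26 ≡ 2·3^2 + 2·3 + 2 (base 3). Lift 4: 42. −1: 41.
[2] 41 ≡ 2·4^2 + 2·4 + 1 (base 4). Lift 5: 61. −1: 60.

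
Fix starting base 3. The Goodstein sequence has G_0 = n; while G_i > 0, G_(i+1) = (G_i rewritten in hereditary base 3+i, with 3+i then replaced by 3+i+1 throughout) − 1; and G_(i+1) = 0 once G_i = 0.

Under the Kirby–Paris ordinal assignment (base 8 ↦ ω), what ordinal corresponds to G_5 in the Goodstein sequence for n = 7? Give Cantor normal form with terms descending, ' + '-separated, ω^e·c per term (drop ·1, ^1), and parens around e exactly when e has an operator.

ω + 1

[0] 7 ≡ 2·3 + 1 (base 3). Lift 4: 9. −1: 8.
[1] 8 ≡ 2·4 (base 4). Lift 5: 10. −1: 9.
[2] 9 ≡ 5 + 4 (base 5). Lift 6: 10. −1: 9.
[3] 9 ≡ 6 + 3 (base 6). Lift 7: 10. −1: 9.
[4] 9 ≡ 7 + 2 (base 7). Lift 8: 10. −1: 9.
[5] 9 ≡ 8 + 1 (base 8). Lift 9: 10. −1: 9.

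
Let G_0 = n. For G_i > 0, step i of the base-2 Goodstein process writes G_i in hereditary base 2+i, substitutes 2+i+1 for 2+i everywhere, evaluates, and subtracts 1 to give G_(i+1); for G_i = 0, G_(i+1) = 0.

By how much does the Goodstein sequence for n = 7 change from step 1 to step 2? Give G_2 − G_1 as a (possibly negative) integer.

229

G_0=7  [base 2] 2^2 + 2 + 1  →[2↦3]→  3^3 + 3 + 1 = 31  −1 ⇒ G_1=30
G_1=30  [base 3] 3^3 + 3  →[3↦4]→  4^4 + 4 = 260  −1 ⇒ G_2=259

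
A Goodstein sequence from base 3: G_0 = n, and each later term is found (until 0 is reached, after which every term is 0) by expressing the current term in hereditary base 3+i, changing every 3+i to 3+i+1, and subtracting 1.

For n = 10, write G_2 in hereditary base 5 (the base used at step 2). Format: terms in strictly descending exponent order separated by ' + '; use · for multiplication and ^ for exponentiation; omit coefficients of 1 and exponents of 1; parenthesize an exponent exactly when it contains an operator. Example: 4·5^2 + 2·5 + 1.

4·5 + 4

G_0 = 10. HB_3(10) = 3^2 + 1. Bump = 17. G_1 = 16.
G_1 = 16. HB_4(16) = 4^2. Bump = 25. G_2 = 24.
G_2 = 24. HB_5(24) = 4·5 + 4. Bump = 28. G_3 = 27.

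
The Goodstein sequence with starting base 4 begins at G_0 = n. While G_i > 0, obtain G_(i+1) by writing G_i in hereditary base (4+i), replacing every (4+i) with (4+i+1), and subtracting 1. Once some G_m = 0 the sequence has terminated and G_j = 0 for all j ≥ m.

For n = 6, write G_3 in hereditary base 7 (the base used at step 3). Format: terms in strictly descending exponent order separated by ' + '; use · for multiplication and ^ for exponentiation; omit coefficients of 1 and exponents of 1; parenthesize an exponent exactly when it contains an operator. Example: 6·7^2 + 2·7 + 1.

6

G_0 = 6. HB_4(6) = 4 + 2. Bump = 7. G_1 = 6.
G_1 = 6. HB_5(6) = 5 + 1. Bump = 7. G_2 = 6.
G_2 = 6. HB_6(6) = 6. Bump = 7. G_3 = 6.
G_3 = 6. HB_7(6) = 6. Bump = 6. G_4 = 5.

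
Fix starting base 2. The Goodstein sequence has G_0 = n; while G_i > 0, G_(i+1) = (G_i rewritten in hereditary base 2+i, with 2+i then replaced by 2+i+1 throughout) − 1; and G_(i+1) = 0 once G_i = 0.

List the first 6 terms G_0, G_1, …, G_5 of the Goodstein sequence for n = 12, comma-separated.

12 —HB2→ 2^(2 + 1) + 2^2 —bump→ 3^(3 + 1) + 3^3 = 108 —(−1)→ 107
107 —HB3→ 3^(3 + 1) + 2·3^2 + 2·3 + 2 —bump→ 4^(4 + 1) + 2·4^2 + 2·4 + 2 = 1066 —(−1)→ 1065
1065 —HB4→ 4^(4 + 1) + 2·4^2 + 2·4 + 1 —bump→ 5^(5 + 1) + 2·5^2 + 2·5 + 1 = 15686 —(−1)→ 15685
15685 —HB5→ 5^(5 + 1) + 2·5^2 + 2·5 —bump→ 6^(6 + 1) + 2·6^2 + 2·6 = 280020 —(−1)→ 280019
280019 —HB6→ 6^(6 + 1) + 2·6^2 + 6 + 5 —bump→ 7^(7 + 1) + 2·7^2 + 7 + 5 = 5764911 —(−1)→ 5764910

12, 107, 1065, 15685, 280019, 5764910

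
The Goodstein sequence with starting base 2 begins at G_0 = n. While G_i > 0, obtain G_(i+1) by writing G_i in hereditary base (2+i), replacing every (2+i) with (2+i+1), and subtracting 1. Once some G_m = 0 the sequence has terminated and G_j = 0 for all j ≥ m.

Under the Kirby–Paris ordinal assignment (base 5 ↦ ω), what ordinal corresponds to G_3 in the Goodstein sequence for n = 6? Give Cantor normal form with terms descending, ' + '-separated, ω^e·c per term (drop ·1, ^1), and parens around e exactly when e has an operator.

ω^ω

6 —HB2→ 2^2 + 2 —bump→ 3^3 + 3 = 30 —(−1)→ 29
29 —HB3→ 3^3 + 2 —bump→ 4^4 + 2 = 258 —(−1)→ 257
257 —HB4→ 4^4 + 1 —bump→ 5^5 + 1 = 3126 —(−1)→ 3125
3125 —HB5→ 5^5 —bump→ 6^6 = 46656 —(−1)→ 46655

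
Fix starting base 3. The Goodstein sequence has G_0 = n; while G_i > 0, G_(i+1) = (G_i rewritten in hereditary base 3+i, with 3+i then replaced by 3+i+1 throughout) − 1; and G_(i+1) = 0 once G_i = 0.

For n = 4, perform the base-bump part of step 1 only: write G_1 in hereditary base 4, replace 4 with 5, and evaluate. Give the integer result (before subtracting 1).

step 0: 4 = 3 + 1; sub 4 for 3: 4 + 1; = 5; G_1 = 5−1 = 4
step 1: 4 = 4; sub 5 for 4: 5; = 5; G_2 = 5−1 = 4

5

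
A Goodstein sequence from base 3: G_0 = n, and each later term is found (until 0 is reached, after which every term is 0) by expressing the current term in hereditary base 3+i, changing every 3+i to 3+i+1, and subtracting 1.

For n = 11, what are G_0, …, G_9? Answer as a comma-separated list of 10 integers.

11, 17, 25, 35, 39, 43, 47, 51, 55, 59

step 0: 11 = 3^2 + 2; sub 4 for 3: 4^2 + 2; = 18; G_1 = 18−1 = 17
step 1: 17 = 4^2 + 1; sub 5 for 4: 5^2 + 1; = 26; G_2 = 26−1 = 25
step 2: 25 = 5^2; sub 6 for 5: 6^2; = 36; G_3 = 36−1 = 35
step 3: 35 = 5·6 + 5; sub 7 for 6: 5·7 + 5; = 40; G_4 = 40−1 = 39
step 4: 39 = 5·7 + 4; sub 8 for 7: 5·8 + 4; = 44; G_5 = 44−1 = 43
step 5: 43 = 5·8 + 3; sub 9 for 8: 5·9 + 3; = 48; G_6 = 48−1 = 47
step 6: 47 = 5·9 + 2; sub 10 for 9: 5·10 + 2; = 52; G_7 = 52−1 = 51
step 7: 51 = 5·10 + 1; sub 11 for 10: 5·11 + 1; = 56; G_8 = 56−1 = 55
step 8: 55 = 5·11; sub 12 for 11: 5·12; = 60; G_9 = 60−1 = 59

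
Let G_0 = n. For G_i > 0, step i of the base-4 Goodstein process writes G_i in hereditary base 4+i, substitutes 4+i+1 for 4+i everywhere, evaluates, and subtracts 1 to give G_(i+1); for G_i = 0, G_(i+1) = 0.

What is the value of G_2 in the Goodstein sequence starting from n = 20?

39

G_0 = 20. HB_4(20) = 4^2 + 4. Bump = 30. G_1 = 29.
G_1 = 29. HB_5(29) = 5^2 + 4. Bump = 40. G_2 = 39.
G_2 = 39. HB_6(39) = 6^2 + 3. Bump = 52. G_3 = 51.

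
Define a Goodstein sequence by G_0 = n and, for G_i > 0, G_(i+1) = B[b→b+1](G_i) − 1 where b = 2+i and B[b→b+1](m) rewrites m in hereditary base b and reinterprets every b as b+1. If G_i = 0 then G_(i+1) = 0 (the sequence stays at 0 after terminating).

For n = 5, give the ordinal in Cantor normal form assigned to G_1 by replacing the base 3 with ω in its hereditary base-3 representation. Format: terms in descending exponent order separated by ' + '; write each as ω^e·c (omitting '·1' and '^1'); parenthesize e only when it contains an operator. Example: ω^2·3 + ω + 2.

G_0=5  [base 2] 2^2 + 1  →[2↦3]→  3^3 + 1 = 28  −1 ⇒ G_1=27
G_1=27  [base 3] 3^3  →[3↦4]→  4^4 = 256  −1 ⇒ G_2=255

ω^ω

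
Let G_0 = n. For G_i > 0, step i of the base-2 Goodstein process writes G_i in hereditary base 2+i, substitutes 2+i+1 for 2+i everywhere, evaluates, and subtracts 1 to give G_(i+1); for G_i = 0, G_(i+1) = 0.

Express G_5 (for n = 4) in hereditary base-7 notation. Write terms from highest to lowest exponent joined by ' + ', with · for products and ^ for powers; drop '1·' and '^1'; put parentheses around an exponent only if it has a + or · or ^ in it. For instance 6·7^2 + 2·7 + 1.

G_0 = 4. HB_2(4) = 2^2. Bump = 27. G_1 = 26.
G_1 = 26. HB_3(26) = 2·3^2 + 2·3 + 2. Bump = 42. G_2 = 41.
G_2 = 41. HB_4(41) = 2·4^2 + 2·4 + 1. Bump = 61. G_3 = 60.
G_3 = 60. HB_5(60) = 2·5^2 + 2·5. Bump = 84. G_4 = 83.
G_4 = 83. HB_6(83) = 2·6^2 + 6 + 5. Bump = 110. G_5 = 109.
G_5 = 109. HB_7(109) = 2·7^2 + 7 + 4. Bump = 140. G_6 = 139.

2·7^2 + 7 + 4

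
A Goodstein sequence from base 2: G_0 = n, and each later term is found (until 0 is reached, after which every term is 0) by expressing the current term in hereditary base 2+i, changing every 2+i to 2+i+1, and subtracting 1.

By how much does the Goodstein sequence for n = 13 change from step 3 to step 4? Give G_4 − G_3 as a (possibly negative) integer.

13 —HB2→ 2^(2 + 1) + 2^2 + 1 —bump→ 3^(3 + 1) + 3^3 + 1 = 109 —(−1)→ 108
108 —HB3→ 3^(3 + 1) + 3^3 —bump→ 4^(4 + 1) + 4^4 = 1280 —(−1)→ 1279
1279 —HB4→ 4^(4 + 1) + 3·4^3 + 3·4^2 + 3·4 + 3 —bump→ 5^(5 + 1) + 3·5^3 + 3·5^2 + 3·5 + 3 = 16093 —(−1)→ 16092
16092 —HB5→ 5^(5 + 1) + 3·5^3 + 3·5^2 + 3·5 + 2 —bump→ 6^(6 + 1) + 3·6^3 + 3·6^2 + 3·6 + 2 = 280712 —(−1)→ 280711

264619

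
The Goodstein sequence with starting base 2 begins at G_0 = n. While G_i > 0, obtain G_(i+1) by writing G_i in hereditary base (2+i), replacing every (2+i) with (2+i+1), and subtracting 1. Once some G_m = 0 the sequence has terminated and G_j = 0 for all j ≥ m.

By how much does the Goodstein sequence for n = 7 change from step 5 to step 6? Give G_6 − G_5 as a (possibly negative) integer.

15953672

7 —HB2→ 2^2 + 2 + 1 —bump→ 3^3 + 3 + 1 = 31 —(−1)→ 30
30 —HB3→ 3^3 + 3 —bump→ 4^4 + 4 = 260 —(−1)→ 259
259 —HB4→ 4^4 + 3 —bump→ 5^5 + 3 = 3128 —(−1)→ 3127
3127 —HB5→ 5^5 + 2 —bump→ 6^6 + 2 = 46658 —(−1)→ 46657
46657 —HB6→ 6^6 + 1 —bump→ 7^7 + 1 = 823544 —(−1)→ 823543
823543 —HB7→ 7^7 —bump→ 8^8 = 16777216 —(−1)→ 16777215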